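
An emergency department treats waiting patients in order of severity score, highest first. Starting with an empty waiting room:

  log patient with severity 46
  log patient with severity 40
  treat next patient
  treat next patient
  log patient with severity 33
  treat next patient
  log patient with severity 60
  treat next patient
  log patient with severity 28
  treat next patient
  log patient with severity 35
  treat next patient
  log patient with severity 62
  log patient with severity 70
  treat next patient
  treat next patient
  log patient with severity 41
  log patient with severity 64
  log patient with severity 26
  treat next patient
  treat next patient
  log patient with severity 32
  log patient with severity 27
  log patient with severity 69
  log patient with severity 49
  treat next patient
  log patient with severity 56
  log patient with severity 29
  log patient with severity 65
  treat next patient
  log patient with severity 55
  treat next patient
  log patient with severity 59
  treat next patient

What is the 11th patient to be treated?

insert 46 → {46}
insert 40 → {46, 40}
treat next patient → 46; now {40}
treat next patient → 40; now {}
insert 33 → {33}
treat next patient → 33; now {}
insert 60 → {60}
treat next patient → 60; now {}
insert 28 → {28}
treat next patient → 28; now {}
insert 35 → {35}
treat next patient → 35; now {}
insert 62 → {62}
insert 70 → {70, 62}
treat next patient → 70; now {62}
treat next patient → 62; now {}
insert 41 → {41}
insert 64 → {64, 41}
insert 26 → {64, 41, 26}
treat next patient → 64; now {41, 26}
treat next patient → 41; now {26}
insert 32 → {32, 26}
insert 27 → {32, 27, 26}
insert 69 → {69, 32, 27, 26}
insert 49 → {69, 49, 32, 27, 26}
treat next patient → 69; now {49, 32, 27, 26}
insert 56 → {56, 49, 32, 27, 26}
insert 29 → {56, 49, 32, 29, 27, 26}
insert 65 → {65, 56, 49, 32, 29, 27, 26}
treat next patient → 65; now {56, 49, 32, 29, 27, 26}
insert 55 → {56, 55, 49, 32, 29, 27, 26}
treat next patient → 56; now {55, 49, 32, 29, 27, 26}
insert 59 → {59, 55, 49, 32, 29, 27, 26}
treat next patient → 59; now {55, 49, 32, 29, 27, 26}

69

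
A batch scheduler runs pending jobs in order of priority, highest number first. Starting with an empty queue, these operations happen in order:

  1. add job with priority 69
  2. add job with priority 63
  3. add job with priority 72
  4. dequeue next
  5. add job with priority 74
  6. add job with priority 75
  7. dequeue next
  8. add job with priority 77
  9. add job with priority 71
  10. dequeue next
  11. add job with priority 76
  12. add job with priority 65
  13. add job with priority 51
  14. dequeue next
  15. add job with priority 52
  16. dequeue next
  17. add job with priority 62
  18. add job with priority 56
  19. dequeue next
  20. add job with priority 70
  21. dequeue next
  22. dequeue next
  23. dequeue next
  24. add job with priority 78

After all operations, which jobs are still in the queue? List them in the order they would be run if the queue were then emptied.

[78, 63, 62, 56, 52, 51]

insert 69 → {69}
insert 63 → {69, 63}
insert 72 → {72, 69, 63}
dequeue next → 72; now {69, 63}
insert 74 → {74, 69, 63}
insert 75 → {75, 74, 69, 63}
dequeue next → 75; now {74, 69, 63}
insert 77 → {77, 74, 69, 63}
insert 71 → {77, 74, 71, 69, 63}
dequeue next → 77; now {74, 71, 69, 63}
insert 76 → {76, 74, 71, 69, 63}
insert 65 → {76, 74, 71, 69, 65, 63}
insert 51 → {76, 74, 71, 69, 65, 63, 51}
dequeue next → 76; now {74, 71, 69, 65, 63, 51}
insert 52 → {74, 71, 69, 65, 63, 52, 51}
dequeue next → 74; now {71, 69, 65, 63, 52, 51}
insert 62 → {71, 69, 65, 63, 62, 52, 51}
insert 56 → {71, 69, 65, 63, 62, 56, 52, 51}
dequeue next → 71; now {69, 65, 63, 62, 56, 52, 51}
insert 70 → {70, 69, 65, 63, 62, 56, 52, 51}
dequeue next → 70; now {69, 65, 63, 62, 56, 52, 51}
dequeue next → 69; now {65, 63, 62, 56, 52, 51}
dequeue next → 65; now {63, 62, 56, 52, 51}
insert 78 → {78, 63, 62, 56, 52, 51}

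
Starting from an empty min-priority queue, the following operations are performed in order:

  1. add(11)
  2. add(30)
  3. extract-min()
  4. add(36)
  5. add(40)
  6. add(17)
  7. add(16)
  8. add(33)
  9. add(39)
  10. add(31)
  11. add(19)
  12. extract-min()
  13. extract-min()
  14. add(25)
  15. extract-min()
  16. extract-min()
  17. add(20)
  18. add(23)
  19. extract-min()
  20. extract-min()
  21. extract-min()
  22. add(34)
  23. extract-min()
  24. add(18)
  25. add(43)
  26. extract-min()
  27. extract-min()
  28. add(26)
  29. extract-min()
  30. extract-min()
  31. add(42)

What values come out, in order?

insert 11 → {11}
insert 30 → {11, 30}
extract-min → 11; now {30}
insert 36 → {30, 36}
insert 40 → {30, 36, 40}
insert 17 → {17, 30, 36, 40}
insert 16 → {16, 17, 30, 36, 40}
insert 33 → {16, 17, 30, 33, 36, 40}
insert 39 → {16, 17, 30, 33, 36, 39, 40}
insert 31 → {16, 17, 30, 31, 33, 36, 39, 40}
insert 19 → {16, 17, 19, 30, 31, 33, 36, 39, 40}
extract-min → 16; now {17, 19, 30, 31, 33, 36, 39, 40}
extract-min → 17; now {19, 30, 31, 33, 36, 39, 40}
insert 25 → {19, 25, 30, 31, 33, 36, 39, 40}
extract-min → 19; now {25, 30, 31, 33, 36, 39, 40}
extract-min → 25; now {30, 31, 33, 36, 39, 40}
insert 20 → {20, 30, 31, 33, 36, 39, 40}
insert 23 → {20, 23, 30, 31, 33, 36, 39, 40}
extract-min → 20; now {23, 30, 31, 33, 36, 39, 40}
extract-min → 23; now {30, 31, 33, 36, 39, 40}
extract-min → 30; now {31, 33, 36, 39, 40}
insert 34 → {31, 33, 34, 36, 39, 40}
extract-min → 31; now {33, 34, 36, 39, 40}
insert 18 → {18, 33, 34, 36, 39, 40}
insert 43 → {18, 33, 34, 36, 39, 40, 43}
extract-min → 18; now {33, 34, 36, 39, 40, 43}
extract-min → 33; now {34, 36, 39, 40, 43}
insert 26 → {26, 34, 36, 39, 40, 43}
extract-min → 26; now {34, 36, 39, 40, 43}
extract-min → 34; now {36, 39, 40, 43}
insert 42 → {36, 39, 40, 42, 43}

11, 16, 17, 19, 25, 20, 23, 30, 31, 18, 33, 26, 34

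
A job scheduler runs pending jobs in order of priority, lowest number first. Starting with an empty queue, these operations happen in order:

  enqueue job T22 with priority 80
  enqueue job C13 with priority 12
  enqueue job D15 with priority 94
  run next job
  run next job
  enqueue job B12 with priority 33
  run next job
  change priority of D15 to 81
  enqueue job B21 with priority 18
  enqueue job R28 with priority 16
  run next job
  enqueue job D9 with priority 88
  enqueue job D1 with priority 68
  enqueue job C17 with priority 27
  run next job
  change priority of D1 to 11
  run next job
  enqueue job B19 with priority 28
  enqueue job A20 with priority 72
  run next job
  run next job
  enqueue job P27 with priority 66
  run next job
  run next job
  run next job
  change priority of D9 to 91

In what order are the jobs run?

add T22 (priority 80) → {T22:80}
add C13 (priority 12) → {C13:12, T22:80}
add D15 (priority 94) → {C13:12, T22:80, D15:94}
run next job → C13; now {T22:80, D15:94}
run next job → T22; now {D15:94}
add B12 (priority 33) → {B12:33, D15:94}
run next job → B12; now {D15:94}
update D15 to priority 81 → {D15:81}
add B21 (priority 18) → {B21:18, D15:81}
add R28 (priority 16) → {R28:16, B21:18, D15:81}
run next job → R28; now {B21:18, D15:81}
add D9 (priority 88) → {B21:18, D15:81, D9:88}
add D1 (priority 68) → {B21:18, D1:68, D15:81, D9:88}
add C17 (priority 27) → {B21:18, C17:27, D1:68, D15:81, D9:88}
run next job → B21; now {C17:27, D1:68, D15:81, D9:88}
update D1 to priority 11 → {D1:11, C17:27, D15:81, D9:88}
run next job → D1; now {C17:27, D15:81, D9:88}
add B19 (priority 28) → {C17:27, B19:28, D15:81, D9:88}
add A20 (priority 72) → {C17:27, B19:28, A20:72, D15:81, D9:88}
run next job → C17; now {B19:28, A20:72, D15:81, D9:88}
run next job → B19; now {A20:72, D15:81, D9:88}
add P27 (priority 66) → {P27:66, A20:72, D15:81, D9:88}
run next job → P27; now {A20:72, D15:81, D9:88}
run next job → A20; now {D15:81, D9:88}
run next job → D15; now {D9:88}
update D9 to priority 91 → {D9:91}

[C13, T22, B12, R28, B21, D1, C17, B19, P27, A20, D15]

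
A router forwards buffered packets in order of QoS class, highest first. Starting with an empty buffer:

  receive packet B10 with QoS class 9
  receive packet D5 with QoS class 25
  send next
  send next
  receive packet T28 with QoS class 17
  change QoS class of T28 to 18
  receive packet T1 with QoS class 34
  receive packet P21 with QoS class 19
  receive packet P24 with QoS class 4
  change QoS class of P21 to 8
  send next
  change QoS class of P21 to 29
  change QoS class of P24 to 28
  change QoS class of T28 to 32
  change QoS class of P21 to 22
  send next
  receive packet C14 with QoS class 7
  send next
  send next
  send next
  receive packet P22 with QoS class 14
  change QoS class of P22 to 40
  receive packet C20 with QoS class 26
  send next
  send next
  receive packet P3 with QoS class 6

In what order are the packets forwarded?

D5, B10, T1, T28, P24, P21, C14, P22, C20

add B10 (QoS class 9) → {B10:9}
add D5 (QoS class 25) → {D5:25, B10:9}
send next → D5; now {B10:9}
send next → B10; now {}
add T28 (QoS class 17) → {T28:17}
update T28 to QoS class 18 → {T28:18}
add T1 (QoS class 34) → {T1:34, T28:18}
add P21 (QoS class 19) → {T1:34, P21:19, T28:18}
add P24 (QoS class 4) → {T1:34, P21:19, T28:18, P24:4}
update P21 to QoS class 8 → {T1:34, T28:18, P21:8, P24:4}
send next → T1; now {T28:18, P21:8, P24:4}
update P21 to QoS class 29 → {P21:29, T28:18, P24:4}
update P24 to QoS class 28 → {P21:29, P24:28, T28:18}
update T28 to QoS class 32 → {T28:32, P21:29, P24:28}
update P21 to QoS class 22 → {T28:32, P24:28, P21:22}
send next → T28; now {P24:28, P21:22}
add C14 (QoS class 7) → {P24:28, P21:22, C14:7}
send next → P24; now {P21:22, C14:7}
send next → P21; now {C14:7}
send next → C14; now {}
add P22 (QoS class 14) → {P22:14}
update P22 to QoS class 40 → {P22:40}
add C20 (QoS class 26) → {P22:40, C20:26}
send next → P22; now {C20:26}
send next → C20; now {}
add P3 (QoS class 6) → {P3:6}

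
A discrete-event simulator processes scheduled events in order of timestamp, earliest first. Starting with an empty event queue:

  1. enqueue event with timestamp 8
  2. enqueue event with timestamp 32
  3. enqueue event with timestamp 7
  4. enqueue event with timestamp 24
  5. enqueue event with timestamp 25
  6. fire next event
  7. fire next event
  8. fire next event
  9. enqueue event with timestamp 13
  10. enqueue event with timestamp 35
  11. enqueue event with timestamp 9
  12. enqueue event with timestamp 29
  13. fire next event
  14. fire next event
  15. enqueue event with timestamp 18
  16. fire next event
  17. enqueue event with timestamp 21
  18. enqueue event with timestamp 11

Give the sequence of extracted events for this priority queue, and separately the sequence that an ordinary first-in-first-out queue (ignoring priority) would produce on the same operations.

insert 8 → {8}
insert 32 → {8, 32}
insert 7 → {7, 8, 32}
insert 24 → {7, 8, 24, 32}
insert 25 → {7, 8, 24, 25, 32}
fire next event → 7; now {8, 24, 25, 32}
fire next event → 8; now {24, 25, 32}
fire next event → 24; now {25, 32}
insert 13 → {13, 25, 32}
insert 35 → {13, 25, 32, 35}
insert 9 → {9, 13, 25, 32, 35}
insert 29 → {9, 13, 25, 29, 32, 35}
fire next event → 9; now {13, 25, 29, 32, 35}
fire next event → 13; now {25, 29, 32, 35}
insert 18 → {18, 25, 29, 32, 35}
fire next event → 18; now {25, 29, 32, 35}
insert 21 → {21, 25, 29, 32, 35}
insert 11 → {11, 21, 25, 29, 32, 35}

priority queue: [7, 8, 24, 9, 13, 18]; FIFO queue: 8, 32, 7, 24, 25, 13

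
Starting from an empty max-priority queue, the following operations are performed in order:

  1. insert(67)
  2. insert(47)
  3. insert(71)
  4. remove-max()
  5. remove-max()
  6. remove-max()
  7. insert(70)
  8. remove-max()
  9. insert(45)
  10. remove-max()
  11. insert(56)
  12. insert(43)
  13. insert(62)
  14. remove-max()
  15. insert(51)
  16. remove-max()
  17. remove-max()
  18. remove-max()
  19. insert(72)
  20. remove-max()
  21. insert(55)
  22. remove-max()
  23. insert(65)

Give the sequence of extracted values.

[71, 67, 47, 70, 45, 62, 56, 51, 43, 72, 55]

insert 67 → {67}
insert 47 → {67, 47}
insert 71 → {71, 67, 47}
remove-max → 71; now {67, 47}
remove-max → 67; now {47}
remove-max → 47; now {}
insert 70 → {70}
remove-max → 70; now {}
insert 45 → {45}
remove-max → 45; now {}
insert 56 → {56}
insert 43 → {56, 43}
insert 62 → {62, 56, 43}
remove-max → 62; now {56, 43}
insert 51 → {56, 51, 43}
remove-max → 56; now {51, 43}
remove-max → 51; now {43}
remove-max → 43; now {}
insert 72 → {72}
remove-max → 72; now {}
insert 55 → {55}
remove-max → 55; now {}
insert 65 → {65}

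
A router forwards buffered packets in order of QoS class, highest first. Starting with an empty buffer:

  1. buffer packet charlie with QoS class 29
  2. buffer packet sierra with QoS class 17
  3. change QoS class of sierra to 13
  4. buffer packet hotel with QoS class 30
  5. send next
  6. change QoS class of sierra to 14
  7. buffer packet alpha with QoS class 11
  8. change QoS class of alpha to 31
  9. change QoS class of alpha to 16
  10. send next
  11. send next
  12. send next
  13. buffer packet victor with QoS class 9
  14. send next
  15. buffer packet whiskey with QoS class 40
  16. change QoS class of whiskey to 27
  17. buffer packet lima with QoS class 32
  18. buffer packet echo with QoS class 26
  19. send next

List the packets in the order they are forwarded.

hotel, charlie, alpha, sierra, victor, lima

add charlie (QoS class 29) → {charlie:29}
add sierra (QoS class 17) → {charlie:29, sierra:17}
update sierra to QoS class 13 → {charlie:29, sierra:13}
add hotel (QoS class 30) → {hotel:30, charlie:29, sierra:13}
send next → hotel; now {charlie:29, sierra:13}
update sierra to QoS class 14 → {charlie:29, sierra:14}
add alpha (QoS class 11) → {charlie:29, sierra:14, alpha:11}
update alpha to QoS class 31 → {alpha:31, charlie:29, sierra:14}
update alpha to QoS class 16 → {charlie:29, alpha:16, sierra:14}
send next → charlie; now {alpha:16, sierra:14}
send next → alpha; now {sierra:14}
send next → sierra; now {}
add victor (QoS class 9) → {victor:9}
send next → victor; now {}
add whiskey (QoS class 40) → {whiskey:40}
update whiskey to QoS class 27 → {whiskey:27}
add lima (QoS class 32) → {lima:32, whiskey:27}
add echo (QoS class 26) → {lima:32, whiskey:27, echo:26}
send next → lima; now {whiskey:27, echo:26}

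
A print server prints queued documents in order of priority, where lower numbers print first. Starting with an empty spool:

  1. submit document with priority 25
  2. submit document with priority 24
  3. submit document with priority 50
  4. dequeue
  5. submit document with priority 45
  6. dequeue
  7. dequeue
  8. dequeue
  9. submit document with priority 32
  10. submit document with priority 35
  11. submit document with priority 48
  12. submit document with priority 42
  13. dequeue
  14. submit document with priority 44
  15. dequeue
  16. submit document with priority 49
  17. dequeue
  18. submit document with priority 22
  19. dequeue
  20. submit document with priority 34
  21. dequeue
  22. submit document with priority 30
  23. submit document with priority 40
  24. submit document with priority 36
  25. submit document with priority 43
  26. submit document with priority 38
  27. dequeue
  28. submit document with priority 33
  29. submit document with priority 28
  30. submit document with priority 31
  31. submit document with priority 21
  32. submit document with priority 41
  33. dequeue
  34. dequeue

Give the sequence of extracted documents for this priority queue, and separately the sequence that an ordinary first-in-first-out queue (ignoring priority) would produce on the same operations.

insert 25 → {25}
insert 24 → {24, 25}
insert 50 → {24, 25, 50}
dequeue → 24; now {25, 50}
insert 45 → {25, 45, 50}
dequeue → 25; now {45, 50}
dequeue → 45; now {50}
dequeue → 50; now {}
insert 32 → {32}
insert 35 → {32, 35}
insert 48 → {32, 35, 48}
insert 42 → {32, 35, 42, 48}
dequeue → 32; now {35, 42, 48}
insert 44 → {35, 42, 44, 48}
dequeue → 35; now {42, 44, 48}
insert 49 → {42, 44, 48, 49}
dequeue → 42; now {44, 48, 49}
insert 22 → {22, 44, 48, 49}
dequeue → 22; now {44, 48, 49}
insert 34 → {34, 44, 48, 49}
dequeue → 34; now {44, 48, 49}
insert 30 → {30, 44, 48, 49}
insert 40 → {30, 40, 44, 48, 49}
insert 36 → {30, 36, 40, 44, 48, 49}
insert 43 → {30, 36, 40, 43, 44, 48, 49}
insert 38 → {30, 36, 38, 40, 43, 44, 48, 49}
dequeue → 30; now {36, 38, 40, 43, 44, 48, 49}
insert 33 → {33, 36, 38, 40, 43, 44, 48, 49}
insert 28 → {28, 33, 36, 38, 40, 43, 44, 48, 49}
insert 31 → {28, 31, 33, 36, 38, 40, 43, 44, 48, 49}
insert 21 → {21, 28, 31, 33, 36, 38, 40, 43, 44, 48, 49}
insert 41 → {21, 28, 31, 33, 36, 38, 40, 41, 43, 44, 48, 49}
dequeue → 21; now {28, 31, 33, 36, 38, 40, 41, 43, 44, 48, 49}
dequeue → 28; now {31, 33, 36, 38, 40, 41, 43, 44, 48, 49}

priority queue: [24, 25, 45, 50, 32, 35, 42, 22, 34, 30, 21, 28]; FIFO queue: 25 → 24 → 50 → 45 → 32 → 35 → 48 → 42 → 44 → 49 → 22 → 34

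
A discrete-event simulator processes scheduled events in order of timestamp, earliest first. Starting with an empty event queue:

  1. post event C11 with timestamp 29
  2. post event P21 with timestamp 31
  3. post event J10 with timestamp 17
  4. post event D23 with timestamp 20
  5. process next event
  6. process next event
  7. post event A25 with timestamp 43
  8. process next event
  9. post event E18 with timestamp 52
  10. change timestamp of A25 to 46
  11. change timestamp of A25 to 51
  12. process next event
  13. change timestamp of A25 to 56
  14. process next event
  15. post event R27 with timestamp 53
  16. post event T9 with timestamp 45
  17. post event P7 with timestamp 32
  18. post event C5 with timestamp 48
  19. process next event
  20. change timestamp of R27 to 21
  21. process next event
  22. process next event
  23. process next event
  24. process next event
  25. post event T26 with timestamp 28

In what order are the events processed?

add C11 (timestamp 29) → {C11:29}
add P21 (timestamp 31) → {C11:29, P21:31}
add J10 (timestamp 17) → {J10:17, C11:29, P21:31}
add D23 (timestamp 20) → {J10:17, D23:20, C11:29, P21:31}
process next event → J10; now {D23:20, C11:29, P21:31}
process next event → D23; now {C11:29, P21:31}
add A25 (timestamp 43) → {C11:29, P21:31, A25:43}
process next event → C11; now {P21:31, A25:43}
add E18 (timestamp 52) → {P21:31, A25:43, E18:52}
update A25 to timestamp 46 → {P21:31, A25:46, E18:52}
update A25 to timestamp 51 → {P21:31, A25:51, E18:52}
process next event → P21; now {A25:51, E18:52}
update A25 to timestamp 56 → {E18:52, A25:56}
process next event → E18; now {A25:56}
add R27 (timestamp 53) → {R27:53, A25:56}
add T9 (timestamp 45) → {T9:45, R27:53, A25:56}
add P7 (timestamp 32) → {P7:32, T9:45, R27:53, A25:56}
add C5 (timestamp 48) → {P7:32, T9:45, C5:48, R27:53, A25:56}
process next event → P7; now {T9:45, C5:48, R27:53, A25:56}
update R27 to timestamp 21 → {R27:21, T9:45, C5:48, A25:56}
process next event → R27; now {T9:45, C5:48, A25:56}
process next event → T9; now {C5:48, A25:56}
process next event → C5; now {A25:56}
process next event → A25; now {}
add T26 (timestamp 28) → {T26:28}

[J10, D23, C11, P21, E18, P7, R27, T9, C5, A25]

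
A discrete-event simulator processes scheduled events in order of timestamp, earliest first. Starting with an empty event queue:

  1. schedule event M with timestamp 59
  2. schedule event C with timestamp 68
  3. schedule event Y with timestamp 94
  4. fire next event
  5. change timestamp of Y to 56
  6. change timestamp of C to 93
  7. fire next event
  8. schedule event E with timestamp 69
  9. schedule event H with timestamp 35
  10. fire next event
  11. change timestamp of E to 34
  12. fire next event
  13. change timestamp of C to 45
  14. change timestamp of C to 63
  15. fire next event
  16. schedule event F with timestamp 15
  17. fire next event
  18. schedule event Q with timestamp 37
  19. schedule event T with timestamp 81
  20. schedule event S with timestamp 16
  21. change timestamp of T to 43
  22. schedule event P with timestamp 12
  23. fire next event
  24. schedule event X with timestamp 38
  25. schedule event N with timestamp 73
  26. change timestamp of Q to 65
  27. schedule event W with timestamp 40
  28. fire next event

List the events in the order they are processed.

[M, Y, H, E, C, F, P, S]

add M (timestamp 59) → {M:59}
add C (timestamp 68) → {M:59, C:68}
add Y (timestamp 94) → {M:59, C:68, Y:94}
fire next event → M; now {C:68, Y:94}
update Y to timestamp 56 → {Y:56, C:68}
update C to timestamp 93 → {Y:56, C:93}
fire next event → Y; now {C:93}
add E (timestamp 69) → {E:69, C:93}
add H (timestamp 35) → {H:35, E:69, C:93}
fire next event → H; now {E:69, C:93}
update E to timestamp 34 → {E:34, C:93}
fire next event → E; now {C:93}
update C to timestamp 45 → {C:45}
update C to timestamp 63 → {C:63}
fire next event → C; now {}
add F (timestamp 15) → {F:15}
fire next event → F; now {}
add Q (timestamp 37) → {Q:37}
add T (timestamp 81) → {Q:37, T:81}
add S (timestamp 16) → {S:16, Q:37, T:81}
update T to timestamp 43 → {S:16, Q:37, T:43}
add P (timestamp 12) → {P:12, S:16, Q:37, T:43}
fire next event → P; now {S:16, Q:37, T:43}
add X (timestamp 38) → {S:16, Q:37, X:38, T:43}
add N (timestamp 73) → {S:16, Q:37, X:38, T:43, N:73}
update Q to timestamp 65 → {S:16, X:38, T:43, Q:65, N:73}
add W (timestamp 40) → {S:16, X:38, W:40, T:43, Q:65, N:73}
fire next event → S; now {X:38, W:40, T:43, Q:65, N:73}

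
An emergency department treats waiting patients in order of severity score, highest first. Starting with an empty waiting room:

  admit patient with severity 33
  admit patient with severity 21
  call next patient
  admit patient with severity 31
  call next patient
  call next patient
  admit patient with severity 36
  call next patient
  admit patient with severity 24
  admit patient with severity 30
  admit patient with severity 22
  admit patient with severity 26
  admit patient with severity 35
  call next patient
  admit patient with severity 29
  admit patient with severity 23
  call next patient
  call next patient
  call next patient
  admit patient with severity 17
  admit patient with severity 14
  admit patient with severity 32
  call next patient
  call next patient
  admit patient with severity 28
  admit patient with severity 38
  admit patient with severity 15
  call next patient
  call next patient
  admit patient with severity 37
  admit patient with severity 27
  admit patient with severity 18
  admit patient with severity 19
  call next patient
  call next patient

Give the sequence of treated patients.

insert 33 → {33}
insert 21 → {33, 21}
call next patient → 33; now {21}
insert 31 → {31, 21}
call next patient → 31; now {21}
call next patient → 21; now {}
insert 36 → {36}
call next patient → 36; now {}
insert 24 → {24}
insert 30 → {30, 24}
insert 22 → {30, 24, 22}
insert 26 → {30, 26, 24, 22}
insert 35 → {35, 30, 26, 24, 22}
call next patient → 35; now {30, 26, 24, 22}
insert 29 → {30, 29, 26, 24, 22}
insert 23 → {30, 29, 26, 24, 23, 22}
call next patient → 30; now {29, 26, 24, 23, 22}
call next patient → 29; now {26, 24, 23, 22}
call next patient → 26; now {24, 23, 22}
insert 17 → {24, 23, 22, 17}
insert 14 → {24, 23, 22, 17, 14}
insert 32 → {32, 24, 23, 22, 17, 14}
call next patient → 32; now {24, 23, 22, 17, 14}
call next patient → 24; now {23, 22, 17, 14}
insert 28 → {28, 23, 22, 17, 14}
insert 38 → {38, 28, 23, 22, 17, 14}
insert 15 → {38, 28, 23, 22, 17, 15, 14}
call next patient → 38; now {28, 23, 22, 17, 15, 14}
call next patient → 28; now {23, 22, 17, 15, 14}
insert 37 → {37, 23, 22, 17, 15, 14}
insert 27 → {37, 27, 23, 22, 17, 15, 14}
insert 18 → {37, 27, 23, 22, 18, 17, 15, 14}
insert 19 → {37, 27, 23, 22, 19, 18, 17, 15, 14}
call next patient → 37; now {27, 23, 22, 19, 18, 17, 15, 14}
call next patient → 27; now {23, 22, 19, 18, 17, 15, 14}

[33, 31, 21, 36, 35, 30, 29, 26, 32, 24, 38, 28, 37, 27]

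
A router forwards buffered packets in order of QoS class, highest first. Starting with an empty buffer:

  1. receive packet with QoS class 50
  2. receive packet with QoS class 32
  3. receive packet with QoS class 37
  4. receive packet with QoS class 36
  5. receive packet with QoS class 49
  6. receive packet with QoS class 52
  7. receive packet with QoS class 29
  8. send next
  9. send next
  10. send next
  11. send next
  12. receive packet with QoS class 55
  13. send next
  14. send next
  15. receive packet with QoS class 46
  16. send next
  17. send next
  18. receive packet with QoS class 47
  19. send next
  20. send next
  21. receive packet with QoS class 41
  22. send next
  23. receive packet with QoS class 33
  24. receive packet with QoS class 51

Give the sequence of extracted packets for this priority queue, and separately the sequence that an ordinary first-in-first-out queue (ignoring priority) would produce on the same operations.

priority queue: [52, 50, 49, 37, 55, 36, 46, 32, 47, 29, 41]; FIFO queue: [50, 32, 37, 36, 49, 52, 29, 55, 46, 47, 41]

insert 50 → {50}
insert 32 → {50, 32}
insert 37 → {50, 37, 32}
insert 36 → {50, 37, 36, 32}
insert 49 → {50, 49, 37, 36, 32}
insert 52 → {52, 50, 49, 37, 36, 32}
insert 29 → {52, 50, 49, 37, 36, 32, 29}
send next → 52; now {50, 49, 37, 36, 32, 29}
send next → 50; now {49, 37, 36, 32, 29}
send next → 49; now {37, 36, 32, 29}
send next → 37; now {36, 32, 29}
insert 55 → {55, 36, 32, 29}
send next → 55; now {36, 32, 29}
send next → 36; now {32, 29}
insert 46 → {46, 32, 29}
send next → 46; now {32, 29}
send next → 32; now {29}
insert 47 → {47, 29}
send next → 47; now {29}
send next → 29; now {}
insert 41 → {41}
send next → 41; now {}
insert 33 → {33}
insert 51 → {51, 33}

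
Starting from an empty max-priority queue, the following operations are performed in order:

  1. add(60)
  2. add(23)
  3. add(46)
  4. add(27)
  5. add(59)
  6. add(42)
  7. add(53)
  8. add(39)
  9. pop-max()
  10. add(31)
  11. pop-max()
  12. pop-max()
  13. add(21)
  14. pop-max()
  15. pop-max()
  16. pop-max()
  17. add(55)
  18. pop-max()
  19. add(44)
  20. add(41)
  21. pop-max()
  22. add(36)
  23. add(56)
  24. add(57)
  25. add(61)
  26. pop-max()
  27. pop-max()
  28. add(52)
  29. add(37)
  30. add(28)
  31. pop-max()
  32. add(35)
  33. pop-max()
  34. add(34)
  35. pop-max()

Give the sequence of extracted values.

insert 60 → {60}
insert 23 → {60, 23}
insert 46 → {60, 46, 23}
insert 27 → {60, 46, 27, 23}
insert 59 → {60, 59, 46, 27, 23}
insert 42 → {60, 59, 46, 42, 27, 23}
insert 53 → {60, 59, 53, 46, 42, 27, 23}
insert 39 → {60, 59, 53, 46, 42, 39, 27, 23}
pop-max → 60; now {59, 53, 46, 42, 39, 27, 23}
insert 31 → {59, 53, 46, 42, 39, 31, 27, 23}
pop-max → 59; now {53, 46, 42, 39, 31, 27, 23}
pop-max → 53; now {46, 42, 39, 31, 27, 23}
insert 21 → {46, 42, 39, 31, 27, 23, 21}
pop-max → 46; now {42, 39, 31, 27, 23, 21}
pop-max → 42; now {39, 31, 27, 23, 21}
pop-max → 39; now {31, 27, 23, 21}
insert 55 → {55, 31, 27, 23, 21}
pop-max → 55; now {31, 27, 23, 21}
insert 44 → {44, 31, 27, 23, 21}
insert 41 → {44, 41, 31, 27, 23, 21}
pop-max → 44; now {41, 31, 27, 23, 21}
insert 36 → {41, 36, 31, 27, 23, 21}
insert 56 → {56, 41, 36, 31, 27, 23, 21}
insert 57 → {57, 56, 41, 36, 31, 27, 23, 21}
insert 61 → {61, 57, 56, 41, 36, 31, 27, 23, 21}
pop-max → 61; now {57, 56, 41, 36, 31, 27, 23, 21}
pop-max → 57; now {56, 41, 36, 31, 27, 23, 21}
insert 52 → {56, 52, 41, 36, 31, 27, 23, 21}
insert 37 → {56, 52, 41, 37, 36, 31, 27, 23, 21}
insert 28 → {56, 52, 41, 37, 36, 31, 28, 27, 23, 21}
pop-max → 56; now {52, 41, 37, 36, 31, 28, 27, 23, 21}
insert 35 → {52, 41, 37, 36, 35, 31, 28, 27, 23, 21}
pop-max → 52; now {41, 37, 36, 35, 31, 28, 27, 23, 21}
insert 34 → {41, 37, 36, 35, 34, 31, 28, 27, 23, 21}
pop-max → 41; now {37, 36, 35, 34, 31, 28, 27, 23, 21}

[60, 59, 53, 46, 42, 39, 55, 44, 61, 57, 56, 52, 41]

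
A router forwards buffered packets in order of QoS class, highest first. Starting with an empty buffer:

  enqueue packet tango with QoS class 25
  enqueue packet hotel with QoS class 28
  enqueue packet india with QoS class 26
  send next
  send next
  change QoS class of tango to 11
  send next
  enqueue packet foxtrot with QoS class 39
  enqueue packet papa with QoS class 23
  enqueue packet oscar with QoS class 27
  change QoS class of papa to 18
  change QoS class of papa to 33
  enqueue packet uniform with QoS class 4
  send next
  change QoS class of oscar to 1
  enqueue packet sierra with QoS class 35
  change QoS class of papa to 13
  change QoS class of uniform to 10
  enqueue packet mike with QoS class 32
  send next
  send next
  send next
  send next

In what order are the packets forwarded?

add tango (QoS class 25) → {tango:25}
add hotel (QoS class 28) → {hotel:28, tango:25}
add india (QoS class 26) → {hotel:28, india:26, tango:25}
send next → hotel; now {india:26, tango:25}
send next → india; now {tango:25}
update tango to QoS class 11 → {tango:11}
send next → tango; now {}
add foxtrot (QoS class 39) → {foxtrot:39}
add papa (QoS class 23) → {foxtrot:39, papa:23}
add oscar (QoS class 27) → {foxtrot:39, oscar:27, papa:23}
update papa to QoS class 18 → {foxtrot:39, oscar:27, papa:18}
update papa to QoS class 33 → {foxtrot:39, papa:33, oscar:27}
add uniform (QoS class 4) → {foxtrot:39, papa:33, oscar:27, uniform:4}
send next → foxtrot; now {papa:33, oscar:27, uniform:4}
update oscar to QoS class 1 → {papa:33, uniform:4, oscar:1}
add sierra (QoS class 35) → {sierra:35, papa:33, uniform:4, oscar:1}
update papa to QoS class 13 → {sierra:35, papa:13, uniform:4, oscar:1}
update uniform to QoS class 10 → {sierra:35, papa:13, uniform:10, oscar:1}
add mike (QoS class 32) → {sierra:35, mike:32, papa:13, uniform:10, oscar:1}
send next → sierra; now {mike:32, papa:13, uniform:10, oscar:1}
send next → mike; now {papa:13, uniform:10, oscar:1}
send next → papa; now {uniform:10, oscar:1}
send next → uniform; now {oscar:1}

hotel, india, tango, foxtrot, sierra, mike, papa, uniform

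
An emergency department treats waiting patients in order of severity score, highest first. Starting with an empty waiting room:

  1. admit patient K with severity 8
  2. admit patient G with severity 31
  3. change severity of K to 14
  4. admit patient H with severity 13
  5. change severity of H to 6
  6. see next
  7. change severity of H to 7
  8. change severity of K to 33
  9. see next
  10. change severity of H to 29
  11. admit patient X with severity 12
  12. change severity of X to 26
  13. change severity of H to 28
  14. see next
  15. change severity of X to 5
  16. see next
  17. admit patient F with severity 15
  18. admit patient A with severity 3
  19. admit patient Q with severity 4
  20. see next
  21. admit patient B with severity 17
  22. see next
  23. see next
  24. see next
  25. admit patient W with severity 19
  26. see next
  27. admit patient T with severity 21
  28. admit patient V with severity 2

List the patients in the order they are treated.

add K (severity 8) → {K:8}
add G (severity 31) → {G:31, K:8}
update K to severity 14 → {G:31, K:14}
add H (severity 13) → {G:31, K:14, H:13}
update H to severity 6 → {G:31, K:14, H:6}
see next → G; now {K:14, H:6}
update H to severity 7 → {K:14, H:7}
update K to severity 33 → {K:33, H:7}
see next → K; now {H:7}
update H to severity 29 → {H:29}
add X (severity 12) → {H:29, X:12}
update X to severity 26 → {H:29, X:26}
update H to severity 28 → {H:28, X:26}
see next → H; now {X:26}
update X to severity 5 → {X:5}
see next → X; now {}
add F (severity 15) → {F:15}
add A (severity 3) → {F:15, A:3}
add Q (severity 4) → {F:15, Q:4, A:3}
see next → F; now {Q:4, A:3}
add B (severity 17) → {B:17, Q:4, A:3}
see next → B; now {Q:4, A:3}
see next → Q; now {A:3}
see next → A; now {}
add W (severity 19) → {W:19}
see next → W; now {}
add T (severity 21) → {T:21}
add V (severity 2) → {T:21, V:2}

G, K, H, X, F, B, Q, A, W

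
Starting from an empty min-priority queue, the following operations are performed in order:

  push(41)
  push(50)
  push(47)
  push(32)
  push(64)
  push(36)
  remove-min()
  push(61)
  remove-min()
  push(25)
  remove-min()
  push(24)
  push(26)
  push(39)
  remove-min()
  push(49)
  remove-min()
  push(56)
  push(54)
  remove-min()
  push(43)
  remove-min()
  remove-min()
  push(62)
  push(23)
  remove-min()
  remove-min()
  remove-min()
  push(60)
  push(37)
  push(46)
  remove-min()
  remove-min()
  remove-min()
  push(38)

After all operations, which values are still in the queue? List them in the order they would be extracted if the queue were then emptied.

[38, 54, 56, 60, 61, 62, 64]

insert 41 → {41}
insert 50 → {41, 50}
insert 47 → {41, 47, 50}
insert 32 → {32, 41, 47, 50}
insert 64 → {32, 41, 47, 50, 64}
insert 36 → {32, 36, 41, 47, 50, 64}
remove-min → 32; now {36, 41, 47, 50, 64}
insert 61 → {36, 41, 47, 50, 61, 64}
remove-min → 36; now {41, 47, 50, 61, 64}
insert 25 → {25, 41, 47, 50, 61, 64}
remove-min → 25; now {41, 47, 50, 61, 64}
insert 24 → {24, 41, 47, 50, 61, 64}
insert 26 → {24, 26, 41, 47, 50, 61, 64}
insert 39 → {24, 26, 39, 41, 47, 50, 61, 64}
remove-min → 24; now {26, 39, 41, 47, 50, 61, 64}
insert 49 → {26, 39, 41, 47, 49, 50, 61, 64}
remove-min → 26; now {39, 41, 47, 49, 50, 61, 64}
insert 56 → {39, 41, 47, 49, 50, 56, 61, 64}
insert 54 → {39, 41, 47, 49, 50, 54, 56, 61, 64}
remove-min → 39; now {41, 47, 49, 50, 54, 56, 61, 64}
insert 43 → {41, 43, 47, 49, 50, 54, 56, 61, 64}
remove-min → 41; now {43, 47, 49, 50, 54, 56, 61, 64}
remove-min → 43; now {47, 49, 50, 54, 56, 61, 64}
insert 62 → {47, 49, 50, 54, 56, 61, 62, 64}
insert 23 → {23, 47, 49, 50, 54, 56, 61, 62, 64}
remove-min → 23; now {47, 49, 50, 54, 56, 61, 62, 64}
remove-min → 47; now {49, 50, 54, 56, 61, 62, 64}
remove-min → 49; now {50, 54, 56, 61, 62, 64}
insert 60 → {50, 54, 56, 60, 61, 62, 64}
insert 37 → {37, 50, 54, 56, 60, 61, 62, 64}
insert 46 → {37, 46, 50, 54, 56, 60, 61, 62, 64}
remove-min → 37; now {46, 50, 54, 56, 60, 61, 62, 64}
remove-min → 46; now {50, 54, 56, 60, 61, 62, 64}
remove-min → 50; now {54, 56, 60, 61, 62, 64}
insert 38 → {38, 54, 56, 60, 61, 62, 64}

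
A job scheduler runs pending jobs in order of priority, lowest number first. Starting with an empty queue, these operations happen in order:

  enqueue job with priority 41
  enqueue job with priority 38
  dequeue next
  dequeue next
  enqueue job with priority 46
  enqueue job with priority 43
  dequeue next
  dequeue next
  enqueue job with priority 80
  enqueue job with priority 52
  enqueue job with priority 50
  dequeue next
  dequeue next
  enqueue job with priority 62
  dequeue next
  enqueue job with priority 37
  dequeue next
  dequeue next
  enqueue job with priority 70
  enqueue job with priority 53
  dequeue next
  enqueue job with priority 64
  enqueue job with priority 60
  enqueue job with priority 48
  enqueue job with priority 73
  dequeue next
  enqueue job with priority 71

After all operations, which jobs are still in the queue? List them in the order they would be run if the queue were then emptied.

60 → 64 → 70 → 71 → 73

insert 41 → {41}
insert 38 → {38, 41}
dequeue next → 38; now {41}
dequeue next → 41; now {}
insert 46 → {46}
insert 43 → {43, 46}
dequeue next → 43; now {46}
dequeue next → 46; now {}
insert 80 → {80}
insert 52 → {52, 80}
insert 50 → {50, 52, 80}
dequeue next → 50; now {52, 80}
dequeue next → 52; now {80}
insert 62 → {62, 80}
dequeue next → 62; now {80}
insert 37 → {37, 80}
dequeue next → 37; now {80}
dequeue next → 80; now {}
insert 70 → {70}
insert 53 → {53, 70}
dequeue next → 53; now {70}
insert 64 → {64, 70}
insert 60 → {60, 64, 70}
insert 48 → {48, 60, 64, 70}
insert 73 → {48, 60, 64, 70, 73}
dequeue next → 48; now {60, 64, 70, 73}
insert 71 → {60, 64, 70, 71, 73}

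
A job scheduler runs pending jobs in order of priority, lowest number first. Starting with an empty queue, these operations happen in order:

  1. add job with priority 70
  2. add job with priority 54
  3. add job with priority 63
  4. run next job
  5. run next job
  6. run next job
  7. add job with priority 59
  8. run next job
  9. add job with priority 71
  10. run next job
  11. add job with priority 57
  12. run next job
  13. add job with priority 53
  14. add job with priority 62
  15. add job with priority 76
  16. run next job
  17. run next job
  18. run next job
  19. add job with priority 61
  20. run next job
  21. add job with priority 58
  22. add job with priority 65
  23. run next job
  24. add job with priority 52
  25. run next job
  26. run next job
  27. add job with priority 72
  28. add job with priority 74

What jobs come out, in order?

54 → 63 → 70 → 59 → 71 → 57 → 53 → 62 → 76 → 61 → 58 → 52 → 65

insert 70 → {70}
insert 54 → {54, 70}
insert 63 → {54, 63, 70}
run next job → 54; now {63, 70}
run next job → 63; now {70}
run next job → 70; now {}
insert 59 → {59}
run next job → 59; now {}
insert 71 → {71}
run next job → 71; now {}
insert 57 → {57}
run next job → 57; now {}
insert 53 → {53}
insert 62 → {53, 62}
insert 76 → {53, 62, 76}
run next job → 53; now {62, 76}
run next job → 62; now {76}
run next job → 76; now {}
insert 61 → {61}
run next job → 61; now {}
insert 58 → {58}
insert 65 → {58, 65}
run next job → 58; now {65}
insert 52 → {52, 65}
run next job → 52; now {65}
run next job → 65; now {}
insert 72 → {72}
insert 74 → {72, 74}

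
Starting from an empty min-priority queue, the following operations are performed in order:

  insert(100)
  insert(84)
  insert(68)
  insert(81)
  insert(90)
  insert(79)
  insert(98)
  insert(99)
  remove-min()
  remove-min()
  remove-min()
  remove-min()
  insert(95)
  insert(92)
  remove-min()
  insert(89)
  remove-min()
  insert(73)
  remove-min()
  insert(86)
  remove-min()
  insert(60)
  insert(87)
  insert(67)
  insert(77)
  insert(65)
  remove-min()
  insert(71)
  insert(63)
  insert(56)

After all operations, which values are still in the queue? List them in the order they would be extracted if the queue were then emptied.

insert 100 → {100}
insert 84 → {84, 100}
insert 68 → {68, 84, 100}
insert 81 → {68, 81, 84, 100}
insert 90 → {68, 81, 84, 90, 100}
insert 79 → {68, 79, 81, 84, 90, 100}
insert 98 → {68, 79, 81, 84, 90, 98, 100}
insert 99 → {68, 79, 81, 84, 90, 98, 99, 100}
remove-min → 68; now {79, 81, 84, 90, 98, 99, 100}
remove-min → 79; now {81, 84, 90, 98, 99, 100}
remove-min → 81; now {84, 90, 98, 99, 100}
remove-min → 84; now {90, 98, 99, 100}
insert 95 → {90, 95, 98, 99, 100}
insert 92 → {90, 92, 95, 98, 99, 100}
remove-min → 90; now {92, 95, 98, 99, 100}
insert 89 → {89, 92, 95, 98, 99, 100}
remove-min → 89; now {92, 95, 98, 99, 100}
insert 73 → {73, 92, 95, 98, 99, 100}
remove-min → 73; now {92, 95, 98, 99, 100}
insert 86 → {86, 92, 95, 98, 99, 100}
remove-min → 86; now {92, 95, 98, 99, 100}
insert 60 → {60, 92, 95, 98, 99, 100}
insert 87 → {60, 87, 92, 95, 98, 99, 100}
insert 67 → {60, 67, 87, 92, 95, 98, 99, 100}
insert 77 → {60, 67, 77, 87, 92, 95, 98, 99, 100}
insert 65 → {60, 65, 67, 77, 87, 92, 95, 98, 99, 100}
remove-min → 60; now {65, 67, 77, 87, 92, 95, 98, 99, 100}
insert 71 → {65, 67, 71, 77, 87, 92, 95, 98, 99, 100}
insert 63 → {63, 65, 67, 71, 77, 87, 92, 95, 98, 99, 100}
insert 56 → {56, 63, 65, 67, 71, 77, 87, 92, 95, 98, 99, 100}

56, 63, 65, 67, 71, 77, 87, 92, 95, 98, 99, 100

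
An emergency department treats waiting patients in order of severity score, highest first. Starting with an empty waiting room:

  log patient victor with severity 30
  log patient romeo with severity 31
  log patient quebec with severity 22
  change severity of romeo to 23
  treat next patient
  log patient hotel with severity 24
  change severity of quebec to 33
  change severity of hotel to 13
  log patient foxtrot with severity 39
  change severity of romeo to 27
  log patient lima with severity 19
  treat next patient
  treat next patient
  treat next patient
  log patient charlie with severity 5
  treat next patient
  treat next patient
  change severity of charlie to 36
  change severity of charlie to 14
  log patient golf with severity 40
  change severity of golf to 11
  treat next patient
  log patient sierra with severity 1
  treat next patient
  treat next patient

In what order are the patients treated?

victor, foxtrot, quebec, romeo, lima, hotel, charlie, golf, sierra

add victor (severity 30) → {victor:30}
add romeo (severity 31) → {romeo:31, victor:30}
add quebec (severity 22) → {romeo:31, victor:30, quebec:22}
update romeo to severity 23 → {victor:30, romeo:23, quebec:22}
treat next patient → victor; now {romeo:23, quebec:22}
add hotel (severity 24) → {hotel:24, romeo:23, quebec:22}
update quebec to severity 33 → {quebec:33, hotel:24, romeo:23}
update hotel to severity 13 → {quebec:33, romeo:23, hotel:13}
add foxtrot (severity 39) → {foxtrot:39, quebec:33, romeo:23, hotel:13}
update romeo to severity 27 → {foxtrot:39, quebec:33, romeo:27, hotel:13}
add lima (severity 19) → {foxtrot:39, quebec:33, romeo:27, lima:19, hotel:13}
treat next patient → foxtrot; now {quebec:33, romeo:27, lima:19, hotel:13}
treat next patient → quebec; now {romeo:27, lima:19, hotel:13}
treat next patient → romeo; now {lima:19, hotel:13}
add charlie (severity 5) → {lima:19, hotel:13, charlie:5}
treat next patient → lima; now {hotel:13, charlie:5}
treat next patient → hotel; now {charlie:5}
update charlie to severity 36 → {charlie:36}
update charlie to severity 14 → {charlie:14}
add golf (severity 40) → {golf:40, charlie:14}
update golf to severity 11 → {charlie:14, golf:11}
treat next patient → charlie; now {golf:11}
add sierra (severity 1) → {golf:11, sierra:1}
treat next patient → golf; now {sierra:1}
treat next patient → sierra; now {}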